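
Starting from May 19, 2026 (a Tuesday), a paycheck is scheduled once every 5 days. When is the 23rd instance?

Sep 6, 2026

The 23rd occurrence is 22 intervals after the first: 22 × 5 = 110 days after May 19, 2026.
May has 31 days — 12 days to the end of May leaves 98.
Jun has 30 days (68 left).
Jul has 31 days (37 left).
Aug has 31 days (6 left).
6 days into Sep → Sep 6, 2026.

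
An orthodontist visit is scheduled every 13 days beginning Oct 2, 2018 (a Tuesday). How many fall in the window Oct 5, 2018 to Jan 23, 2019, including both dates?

Occurrences land 13·i days after Oct 2, 2018 for i = 0, 1, 2, …
Oct 5, 2018 is 3 days after the start; 3 ÷ 13 = 0 remainder 3; since the remainder is 3, round up to i = 1. First occurrence in the window: #2 on Oct 15, 2018 (1×13 = 13 days in).
Jan 23, 2019 is 113 days after the start; 113 ÷ 13 = 8 remainder 9. Last occurrence in the window: #9 on Jan 14, 2019.
Occurrences #2 through #9: 8 in total.

8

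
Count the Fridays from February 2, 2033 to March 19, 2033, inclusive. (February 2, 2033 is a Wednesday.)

February 2, 2033 is a Wednesday; the first Friday on or after it is February 4, 2033 (2 days later).
From February 4, 2033 to March 19, 2033: 24 + 19 = 43 days (rest of February, March).
43 ÷ 7 = 6 full weeks with remainder 1, so 6 more Fridays after the first → 7.

7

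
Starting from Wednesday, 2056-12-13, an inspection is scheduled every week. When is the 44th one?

2057-10-10

The 44th occurrence is 43 intervals after the first: 43 × 7 = 301 days after 2056-12-13.
December has 31 days — 18 days to the end of December leaves 283.
January has 31 days (252 left).
February has 28 days (224 left).
March has 31 days (193 left).
April has 30 days (163 left).
May has 31 days (132 left).
June has 30 days (102 left).
July has 31 days (71 left).
August has 31 days (40 left).
September has 30 days (10 left).
10 days into October → 2057-10-10.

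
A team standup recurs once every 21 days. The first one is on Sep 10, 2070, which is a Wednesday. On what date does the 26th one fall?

Feb 17, 2072

The 26th occurrence is 25 intervals after the first: 25 × 21 = 525 days after Sep 10, 2070.
Sep has 30 days — 20 days to the end of Sep leaves 505.
From end of Sep to end of 2070 is 92 days (413 left).
2071 has 365 days (48 left).
Jan has 31 days (17 left).
17 days into Feb → Feb 17, 2072.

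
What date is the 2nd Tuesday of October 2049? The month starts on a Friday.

October 12, 2049

October 2049 begins on a Friday, so the first Tuesday is October 5 (4 days later).
The 2nd Tuesday is 1 weeks later: 5 + 7 = 12.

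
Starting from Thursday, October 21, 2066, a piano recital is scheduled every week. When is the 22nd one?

The 22nd occurrence is 21 intervals after the first: 21 × 7 = 147 days after October 21, 2066.
October has 31 days — 10 days to the end of October leaves 137.
November has 30 days (107 left).
December has 31 days (76 left).
January has 31 days (45 left).
February has 28 days (17 left).
17 days into March → March 17, 2067.

March 17, 2067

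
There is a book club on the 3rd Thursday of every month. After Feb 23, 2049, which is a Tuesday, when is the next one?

Mar 18, 2049

Feb 2049 starts on a Monday; its first Thursday is the 4th, so the 3rd Thursday is the 18th — Feb 18, 2049.
That is not after Feb 23, 2049, so look at Mar 2049.
Mar 2049 starts on a Monday; its first Thursday is the 4th, so the 3rd Thursday is the 18th — Mar 18, 2049.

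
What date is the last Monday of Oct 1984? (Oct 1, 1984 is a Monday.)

Oct 29, 1984

Oct 1984 begins on a Monday, so the first Monday is Oct 1.
Oct 1984 has 31 days. Adding weeks: 1, 8, 15, 22, 29 — the last one ≤ 31 is the 29th.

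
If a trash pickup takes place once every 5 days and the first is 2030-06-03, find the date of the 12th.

2030-07-28

The 12th occurrence is 11 intervals after the first: 11 × 5 = 55 days after 2030-06-03.
June has 30 days — 27 days to the end of June leaves 28.
28 days into July → 2030-07-28.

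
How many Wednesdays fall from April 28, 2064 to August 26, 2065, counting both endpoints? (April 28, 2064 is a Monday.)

70

April 28, 2064 is a Monday; the first Wednesday on or after it is April 30, 2064 (2 days later).
From April 30, 2064 to August 26, 2065: 245 + 238 = 483 days (rest of 2064, to August 26, 2065 in 2065).
483 ÷ 7 = 69 full weeks with remainder 0, so 69 more Wednesdays after the first → 70.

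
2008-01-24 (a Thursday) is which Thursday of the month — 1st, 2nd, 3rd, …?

Day 24 falls in week ⌈24/7⌉ of the month.
Days 1–7 hold the 1st Thursday, 8–14 the 2nd, 15–21 the 3rd, 22–28 the 4th, 29–31 the 5th.
24 is in the range for the 4th.

4th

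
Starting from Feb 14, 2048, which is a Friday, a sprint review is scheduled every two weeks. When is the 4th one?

The 4th occurrence is 3 intervals after the first: 3 × 14 = 42 days after Feb 14, 2048.
Feb has 29 days — 15 days to the end of Feb leaves 27.
27 days into Mar → Mar 27, 2048.

Mar 27, 2048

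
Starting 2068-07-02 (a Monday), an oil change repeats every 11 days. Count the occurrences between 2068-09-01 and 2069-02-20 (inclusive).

16

Occurrences land 11·i days after 2068-07-02 for i = 0, 1, 2, …
2068-09-01 is 61 days after the start; 61 ÷ 11 = 5 remainder 6; since the remainder is 6, round up to i = 6. First occurrence in the window: #7 on 2068-09-06 (6×11 = 66 days in).
2069-02-20 is 233 days after the start; 233 ÷ 11 = 21 remainder 2. Last occurrence in the window: #22 on 2069-02-18.
Occurrences #7 through #22: 16 in total.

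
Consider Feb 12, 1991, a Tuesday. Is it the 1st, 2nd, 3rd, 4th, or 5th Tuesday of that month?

Day 12 falls in week ⌈12/7⌉ of the month.
Days 1–7 hold the 1st Tuesday, 8–14 the 2nd, 15–21 the 3rd, 22–28 the 4th, 29–31 the 5th.
12 is in the range for the 2nd.

2nd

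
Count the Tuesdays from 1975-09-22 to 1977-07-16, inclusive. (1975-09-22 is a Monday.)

95

1975-09-22 is a Monday; the first Tuesday on or after it is 1975-09-23 (1 day later).
From 1975-09-23 to 1977-07-16: 99 + 366 + 197 = 662 days (rest of 1975, 1976, to 1977-07-16 in 1977).
662 ÷ 7 = 94 full weeks with remainder 4, so 94 more Tuesdays after the first → 95.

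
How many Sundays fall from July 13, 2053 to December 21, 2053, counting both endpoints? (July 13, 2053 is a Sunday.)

July 13, 2053 is a Sunday; the first Sunday on or after it is July 13, 2053.
From July 13, 2053 to December 21, 2053: 18 + 31 + 30 + 31 + 30 + 21 = 161 days (rest of July, August, September, October, November, December).
161 ÷ 7 = 23 full weeks with remainder 0, so 23 more Sundays after the first → 24.

24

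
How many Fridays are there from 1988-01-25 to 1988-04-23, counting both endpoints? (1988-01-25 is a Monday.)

1988-01-25 is a Monday; the first Friday on or after it is 1988-01-29 (4 days later).
From 1988-01-29 to 1988-04-23: 2 + 29 + 31 + 23 = 85 days (rest of January, February, March, April).
85 ÷ 7 = 12 full weeks with remainder 1, so 12 more Fridays after the first → 13.

13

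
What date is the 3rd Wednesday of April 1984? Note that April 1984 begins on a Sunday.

April 18, 1984

April 1984 begins on a Sunday, so the first Wednesday is April 4 (3 days later).
The 3rd Wednesday is 2 weeks later: 4 + 14 = 18.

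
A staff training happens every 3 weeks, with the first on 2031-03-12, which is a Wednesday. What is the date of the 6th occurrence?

2031-06-25

The 6th occurrence is 5 intervals after the first: 5 × 21 = 105 days after 2031-03-12.
March has 31 days — 19 days to the end of March leaves 86.
April has 30 days (56 left).
May has 31 days (25 left).
25 days into June → 2031-06-25.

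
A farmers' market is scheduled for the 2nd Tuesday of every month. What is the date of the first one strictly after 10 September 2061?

13 September 2061

September 2061 starts on a Thursday; its first Tuesday is the 6th, so the 2nd Tuesday is the 13th — 13 September 2061.
13 September 2061 is after 10 September 2061, so that is the next one.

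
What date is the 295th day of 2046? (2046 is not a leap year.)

January has 31 days (295 − 31 = 264 remain).
February has 28 days (264 − 28 = 236 remain).
March has 31 days (236 − 31 = 205 remain).
April has 30 days (205 − 30 = 175 remain).
May has 31 days (175 − 31 = 144 remain).
June has 30 days (144 − 30 = 114 remain).
July has 31 days (114 − 31 = 83 remain).
August has 31 days (83 − 31 = 52 remain).
September has 30 days (52 − 30 = 22 remain).
22 into October → October 22.

22 October 2046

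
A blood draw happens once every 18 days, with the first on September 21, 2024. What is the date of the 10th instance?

The 10th occurrence is 9 intervals after the first: 9 × 18 = 162 days after September 21, 2024.
September has 30 days — 9 days to the end of September leaves 153.
October has 31 days (122 left).
November has 30 days (92 left).
December has 31 days (61 left).
January has 31 days (30 left).
February has 28 days (2 left).
2 days into March → March 2, 2025.

March 2, 2025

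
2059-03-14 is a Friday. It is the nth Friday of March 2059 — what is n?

2nd

Day 14 falls in week ⌈14/7⌉ of the month.
Days 1–7 hold the 1st Friday, 8–14 the 2nd, 15–21 the 3rd, 22–28 the 4th, 29–31 the 5th.
14 is in the range for the 2nd.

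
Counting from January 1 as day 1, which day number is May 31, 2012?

Days in months before May: 31 + 29 + 31 + 30 = 121.
Plus 31 days into May → day 152.

152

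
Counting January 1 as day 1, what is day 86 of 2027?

January has 31 days (86 − 31 = 55 remain).
February has 28 days (55 − 28 = 27 remain).
27 into March → March 27.

27 March 2027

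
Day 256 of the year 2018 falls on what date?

Jan has 31 days (256 − 31 = 225 remain).
Feb has 28 days (225 − 28 = 197 remain).
Mar has 31 days (197 − 31 = 166 remain).
Apr has 30 days (166 − 30 = 136 remain).
May has 31 days (136 − 31 = 105 remain).
Jun has 30 days (105 − 30 = 75 remain).
Jul has 31 days (75 − 31 = 44 remain).
Aug has 31 days (44 − 31 = 13 remain).
13 into Sep → Sep 13.

Sep 13, 2018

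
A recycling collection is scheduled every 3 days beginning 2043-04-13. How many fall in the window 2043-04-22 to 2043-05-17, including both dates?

9

Occurrences land 3·i days after 2043-04-13 for i = 0, 1, 2, …
2043-04-22 is 9 days after the start; 9 ÷ 3 = 3 remainder 0. First occurrence in the window: #4 on 2043-04-22 (3×3 = 9 days in).
2043-05-17 is 34 days after the start; 34 ÷ 3 = 11 remainder 1. Last occurrence in the window: #12 on 2043-05-16.
Occurrences #4 through #12: 9 in total.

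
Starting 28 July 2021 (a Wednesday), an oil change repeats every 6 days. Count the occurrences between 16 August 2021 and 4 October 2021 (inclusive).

8

Occurrences land 6·i days after 28 July 2021 for i = 0, 1, 2, …
16 August 2021 is 19 days after the start; 19 ÷ 6 = 3 remainder 1; since the remainder is 1, round up to i = 4. First occurrence in the window: #5 on 21 August 2021 (4×6 = 24 days in).
4 October 2021 is 68 days after the start; 68 ÷ 6 = 11 remainder 2. Last occurrence in the window: #12 on 2 October 2021.
Occurrences #5 through #12: 8 in total.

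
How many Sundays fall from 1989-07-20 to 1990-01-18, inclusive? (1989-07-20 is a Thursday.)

1989-07-20 is a Thursday; the first Sunday on or after it is 1989-07-23 (3 days later).
From 1989-07-23 to 1990-01-18: 8 + 31 + 30 + 31 + 30 + 31 + 18 = 179 days (rest of July, August, September, October, November, December, January).
179 ÷ 7 = 25 full weeks with remainder 4, so 25 more Sundays after the first → 26.

26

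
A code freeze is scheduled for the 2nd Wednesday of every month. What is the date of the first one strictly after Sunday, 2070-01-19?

2070-02-12

January 2070 starts on a Wednesday; its first Wednesday is the 1st, so the 2nd Wednesday is the 8th — 2070-01-08.
That is not after 2070-01-19, so look at February 2070.
February 2070 starts on a Saturday; its first Wednesday is the 5th, so the 2nd Wednesday is the 12th — 2070-02-12.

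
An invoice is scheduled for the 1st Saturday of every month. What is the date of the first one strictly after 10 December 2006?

December 2006 starts on a Friday, so its 1st Saturday is 2 December 2006 (1 day in).
That is not after 10 December 2006, so look at January 2007.
January 2007 starts on a Monday, so its 1st Saturday is 6 January 2007 (5 days in).

6 January 2007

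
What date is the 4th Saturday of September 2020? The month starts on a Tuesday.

September 2020 begins on a Tuesday, so the first Saturday is September 5 (4 days later).
The 4th Saturday is 3 weeks later: 5 + 21 = 26.

26 September 2020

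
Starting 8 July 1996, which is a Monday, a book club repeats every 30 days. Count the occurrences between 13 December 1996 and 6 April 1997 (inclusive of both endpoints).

4

Occurrences land 30·i days after 8 July 1996 for i = 0, 1, 2, …
13 December 1996 is 158 days after the start; 158 ÷ 30 = 5 remainder 8; since the remainder is 8, round up to i = 6. First occurrence in the window: #7 on 4 January 1997 (6×30 = 180 days in).
6 April 1997 is 272 days after the start; 272 ÷ 30 = 9 remainder 2. Last occurrence in the window: #10 on 4 April 1997.
Occurrences #7 through #10: 4 in total.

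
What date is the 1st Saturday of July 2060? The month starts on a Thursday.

July 2060 begins on a Thursday, so the first Saturday is July 3 (2 days later).

2060-07-03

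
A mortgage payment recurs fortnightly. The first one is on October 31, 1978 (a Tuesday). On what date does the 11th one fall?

The 11th occurrence is 10 intervals after the first: 10 × 14 = 140 days after October 31, 1978.
October has 31 days — 0 days to the end of October leaves 140.
November has 30 days (110 left).
December has 31 days (79 left).
January has 31 days (48 left).
February has 28 days (20 left).
20 days into March → March 20, 1979.

March 20, 1979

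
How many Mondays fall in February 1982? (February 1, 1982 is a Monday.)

February 1, 1982 is a Monday; the first Monday on or after it is February 1, 1982.
From February 1, 1982 to February 28, 1982 is 28 − 1 = 27 days.
27 ÷ 7 = 3 full weeks with remainder 6, so 3 more Mondays after the first → 4.

4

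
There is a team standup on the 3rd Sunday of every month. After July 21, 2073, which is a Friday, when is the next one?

August 20, 2073

July 2073 starts on a Saturday; its first Sunday is the 2nd, so the 3rd Sunday is the 16th — July 16, 2073.
That is not after July 21, 2073, so look at August 2073.
August 2073 starts on a Tuesday; its first Sunday is the 6th, so the 3rd Sunday is the 20th — August 20, 2073.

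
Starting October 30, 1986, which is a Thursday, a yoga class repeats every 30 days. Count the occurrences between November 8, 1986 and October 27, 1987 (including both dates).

12

Occurrences land 30·i days after October 30, 1986 for i = 0, 1, 2, …
November 8, 1986 is 9 days after the start; 9 ÷ 30 = 0 remainder 9; since the remainder is 9, round up to i = 1. First occurrence in the window: #2 on November 29, 1986 (1×30 = 30 days in).
October 27, 1987 is 362 days after the start; 362 ÷ 30 = 12 remainder 2. Last occurrence in the window: #13 on October 25, 1987.
Occurrences #2 through #13: 12 in total.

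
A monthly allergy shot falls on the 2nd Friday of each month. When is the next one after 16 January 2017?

10 February 2017

January 2017 starts on a Sunday; its first Friday is the 6th, so the 2nd Friday is the 13th — 13 January 2017.
That is not after 16 January 2017, so look at February 2017.
February 2017 starts on a Wednesday; its first Friday is the 3rd, so the 2nd Friday is the 10th — 10 February 2017.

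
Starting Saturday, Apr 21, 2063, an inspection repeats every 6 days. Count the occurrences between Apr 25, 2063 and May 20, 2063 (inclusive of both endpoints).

4

Occurrences land 6·i days after Apr 21, 2063 for i = 0, 1, 2, …
Apr 25, 2063 is 4 days after the start; 4 ÷ 6 = 0 remainder 4; since the remainder is 4, round up to i = 1. First occurrence in the window: #2 on Apr 27, 2063 (1×6 = 6 days in).
May 20, 2063 is 29 days after the start; 29 ÷ 6 = 4 remainder 5. Last occurrence in the window: #5 on May 15, 2063.
Occurrences #2 through #5: 4 in total.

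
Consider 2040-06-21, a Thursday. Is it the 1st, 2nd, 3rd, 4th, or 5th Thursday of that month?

Day 21 falls in week ⌈21/7⌉ of the month.
Days 1–7 hold the 1st Thursday, 8–14 the 2nd, 15–21 the 3rd, 22–28 the 4th, 29–31 the 5th.
21 is in the range for the 3rd.

3rd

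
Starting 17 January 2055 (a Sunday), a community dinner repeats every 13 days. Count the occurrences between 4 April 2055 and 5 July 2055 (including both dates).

8

Occurrences land 13·i days after 17 January 2055 for i = 0, 1, 2, …
4 April 2055 is 77 days after the start; 77 ÷ 13 = 5 remainder 12; since the remainder is 12, round up to i = 6. First occurrence in the window: #7 on 5 April 2055 (6×13 = 78 days in).
5 July 2055 is 169 days after the start; 169 ÷ 13 = 13 remainder 0. Last occurrence in the window: #14 on 5 July 2055.
Occurrences #7 through #14: 8 in total.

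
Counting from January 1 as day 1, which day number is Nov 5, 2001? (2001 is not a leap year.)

309

Days in months before Nov: 31 + 28 + 31 + 30 + 31 + 30 + 31 + 31 + 30 + 31 = 304.
Plus 5 days into Nov → day 309.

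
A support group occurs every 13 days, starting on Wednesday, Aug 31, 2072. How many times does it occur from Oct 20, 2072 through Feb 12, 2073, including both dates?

9

Occurrences land 13·i days after Aug 31, 2072 for i = 0, 1, 2, …
Oct 20, 2072 is 50 days after the start; 50 ÷ 13 = 3 remainder 11; since the remainder is 11, round up to i = 4. First occurrence in the window: #5 on Oct 22, 2072 (4×13 = 52 days in).
Feb 12, 2073 is 165 days after the start; 165 ÷ 13 = 12 remainder 9. Last occurrence in the window: #13 on Feb 3, 2073.
Occurrences #5 through #13: 9 in total.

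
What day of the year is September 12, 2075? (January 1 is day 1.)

Days in months before September: 31 + 28 + 31 + 30 + 31 + 30 + 31 + 31 = 243.
Plus 12 days into September → day 255.

255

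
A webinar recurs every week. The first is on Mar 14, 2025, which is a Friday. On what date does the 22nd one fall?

Aug 8, 2025

The 22nd occurrence is 21 intervals after the first: 21 × 7 = 147 days after Mar 14, 2025.
Mar has 31 days — 17 days to the end of Mar leaves 130.
Apr has 30 days (100 left).
May has 31 days (69 left).
Jun has 30 days (39 left).
Jul has 31 days (8 left).
8 days into Aug → Aug 8, 2025.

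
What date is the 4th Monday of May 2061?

May 2061 begins on a Sunday, so the first Monday is May 2 (1 day later).
The 4th Monday is 3 weeks later: 2 + 21 = 23.

23 May 2061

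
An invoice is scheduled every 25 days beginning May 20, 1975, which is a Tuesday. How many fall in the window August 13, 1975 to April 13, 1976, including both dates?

10

Occurrences land 25·i days after May 20, 1975 for i = 0, 1, 2, …
August 13, 1975 is 85 days after the start; 85 ÷ 25 = 3 remainder 10; since the remainder is 10, round up to i = 4. First occurrence in the window: #5 on August 28, 1975 (4×25 = 100 days in).
April 13, 1976 is 329 days after the start; 329 ÷ 25 = 13 remainder 4. Last occurrence in the window: #14 on April 9, 1976.
Occurrences #5 through #14: 10 in total.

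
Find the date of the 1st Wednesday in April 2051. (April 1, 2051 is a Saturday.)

2051-04-05

April 2051 begins on a Saturday, so the first Wednesday is April 5 (4 days later).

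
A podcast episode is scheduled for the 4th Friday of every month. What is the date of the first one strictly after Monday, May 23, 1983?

May 27, 1983

May 1983 starts on a Sunday; its first Friday is the 6th, so the 4th Friday is the 27th — May 27, 1983.
May 27, 1983 is after May 23, 1983, so that is the next one.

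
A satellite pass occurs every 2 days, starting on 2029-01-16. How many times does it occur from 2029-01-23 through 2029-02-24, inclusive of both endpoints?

16

Occurrences land 2·i days after 2029-01-16 for i = 0, 1, 2, …
2029-01-23 is 7 days after the start; 7 ÷ 2 = 3 remainder 1; since the remainder is 1, round up to i = 4. First occurrence in the window: #5 on 2029-01-24 (4×2 = 8 days in).
2029-02-24 is 39 days after the start; 39 ÷ 2 = 19 remainder 1. Last occurrence in the window: #20 on 2029-02-23.
Occurrences #5 through #20: 16 in total.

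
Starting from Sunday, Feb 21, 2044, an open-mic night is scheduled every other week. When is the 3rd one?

The 3rd occurrence is 2 intervals after the first: 2 × 14 = 28 days after Feb 21, 2044.
Feb has 29 days — 8 days to the end of Feb leaves 20.
20 days into Mar → Mar 20, 2044.

Mar 20, 2044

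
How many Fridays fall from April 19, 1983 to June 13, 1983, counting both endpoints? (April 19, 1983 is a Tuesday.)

8

April 19, 1983 is a Tuesday; the first Friday on or after it is April 22, 1983 (3 days later).
From April 22, 1983 to June 13, 1983: 8 + 31 + 13 = 52 days (rest of April, May, June).
52 ÷ 7 = 7 full weeks with remainder 3, so 7 more Fridays after the first → 8.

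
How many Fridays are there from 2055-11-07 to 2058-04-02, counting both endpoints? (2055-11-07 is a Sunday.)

2055-11-07 is a Sunday; the first Friday on or after it is 2055-11-12 (5 days later).
From 2055-11-12 to 2058-04-02: 49 + 366 + 365 + 92 = 872 days (rest of 2055, 2056, 2057, to 2058-04-02 in 2058).
872 ÷ 7 = 124 full weeks with remainder 4, so 124 more Fridays after the first → 125.

125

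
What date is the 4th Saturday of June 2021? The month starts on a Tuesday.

June 2021 begins on a Tuesday, so the first Saturday is June 5 (4 days later).
The 4th Saturday is 3 weeks later: 5 + 21 = 26.

26 June 2021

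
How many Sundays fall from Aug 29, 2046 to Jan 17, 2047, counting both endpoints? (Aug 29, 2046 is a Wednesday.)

Aug 29, 2046 is a Wednesday; the first Sunday on or after it is Sep 2, 2046 (4 days later).
From Sep 2, 2046 to Jan 17, 2047: 28 + 31 + 30 + 31 + 17 = 137 days (rest of Sep, Oct, Nov, Dec, Jan).
137 ÷ 7 = 19 full weeks with remainder 4, so 19 more Sundays after the first → 20.

20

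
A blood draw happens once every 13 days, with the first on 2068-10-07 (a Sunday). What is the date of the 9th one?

The 9th occurrence is 8 intervals after the first: 8 × 13 = 104 days after 2068-10-07.
October has 31 days — 24 days to the end of October leaves 80.
November has 30 days (50 left).
December has 31 days (19 left).
19 days into January → 2069-01-19.

2069-01-19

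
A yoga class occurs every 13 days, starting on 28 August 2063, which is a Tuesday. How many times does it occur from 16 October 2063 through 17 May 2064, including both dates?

Occurrences land 13·i days after 28 August 2063 for i = 0, 1, 2, …
16 October 2063 is 49 days after the start; 49 ÷ 13 = 3 remainder 10; since the remainder is 10, round up to i = 4. First occurrence in the window: #5 on 19 October 2063 (4×13 = 52 days in).
17 May 2064 is 263 days after the start; 263 ÷ 13 = 20 remainder 3. Last occurrence in the window: #21 on 14 May 2064.
Occurrences #5 through #21: 17 in total.

17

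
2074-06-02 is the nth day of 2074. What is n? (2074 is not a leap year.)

153

Days in months before June: 31 + 28 + 31 + 30 + 31 = 151.
Plus 2 days into June → day 153.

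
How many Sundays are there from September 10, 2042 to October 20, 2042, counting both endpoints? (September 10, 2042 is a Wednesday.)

September 10, 2042 is a Wednesday; the first Sunday on or after it is September 14, 2042 (4 days later).
From September 14, 2042 to October 20, 2042: 16 + 20 = 36 days (rest of September, October).
36 ÷ 7 = 5 full weeks with remainder 1, so 5 more Sundays after the first → 6.

6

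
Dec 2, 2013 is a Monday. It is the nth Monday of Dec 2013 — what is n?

Day 2 falls in week ⌈2/7⌉ of the month.
Days 1–7 hold the 1st Monday, 8–14 the 2nd, 15–21 the 3rd, 22–28 the 4th, 29–31 the 5th.
2 is in the range for the 1st.

1st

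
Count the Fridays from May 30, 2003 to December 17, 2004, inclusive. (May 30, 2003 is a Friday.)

82

May 30, 2003 is a Friday; the first Friday on or after it is May 30, 2003.
From May 30, 2003 to December 17, 2004: 215 + 352 = 567 days (rest of 2003, to December 17, 2004 in 2004).
567 ÷ 7 = 81 full weeks with remainder 0, so 81 more Fridays after the first → 82.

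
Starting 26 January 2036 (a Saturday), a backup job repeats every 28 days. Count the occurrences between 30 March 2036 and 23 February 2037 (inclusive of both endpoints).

Occurrences land 28·i days after 26 January 2036 for i = 0, 1, 2, …
30 March 2036 is 64 days after the start; 64 ÷ 28 = 2 remainder 8; since the remainder is 8, round up to i = 3. First occurrence in the window: #4 on 19 April 2036 (3×28 = 84 days in).
23 February 2037 is 394 days after the start; 394 ÷ 28 = 14 remainder 2. Last occurrence in the window: #15 on 21 February 2037.
Occurrences #4 through #15: 12 in total.

12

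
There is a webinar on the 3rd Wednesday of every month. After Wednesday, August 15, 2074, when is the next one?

August 2074 starts on a Wednesday; its first Wednesday is the 1st, so the 3rd Wednesday is the 15th — August 15, 2074.
That is not after August 15, 2074, so look at September 2074.
September 2074 starts on a Saturday; its first Wednesday is the 5th, so the 3rd Wednesday is the 19th — September 19, 2074.

September 19, 2074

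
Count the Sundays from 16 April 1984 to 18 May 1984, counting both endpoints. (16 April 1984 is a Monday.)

4

16 April 1984 is a Monday; the first Sunday on or after it is 22 April 1984 (6 days later).
From 22 April 1984 to 18 May 1984: 8 + 18 = 26 days (rest of April, May).
26 ÷ 7 = 3 full weeks with remainder 5, so 3 more Sundays after the first → 4.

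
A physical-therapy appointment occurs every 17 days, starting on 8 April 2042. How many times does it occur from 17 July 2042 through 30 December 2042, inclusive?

10

Occurrences land 17·i days after 8 April 2042 for i = 0, 1, 2, …
17 July 2042 is 100 days after the start; 100 ÷ 17 = 5 remainder 15; since the remainder is 15, round up to i = 6. First occurrence in the window: #7 on 19 July 2042 (6×17 = 102 days in).
30 December 2042 is 266 days after the start; 266 ÷ 17 = 15 remainder 11. Last occurrence in the window: #16 on 19 December 2042.
Occurrences #7 through #16: 10 in total.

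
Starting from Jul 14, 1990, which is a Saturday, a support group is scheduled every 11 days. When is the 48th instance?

The 48th occurrence is 47 intervals after the first: 47 × 11 = 517 days after Jul 14, 1990.
Jul has 31 days — 17 days to the end of Jul leaves 500.
From end of Jul to end of 1990 is 153 days (347 left).
Jan has 31 days (316 left).
Feb has 28 days (288 left).
Mar has 31 days (257 left).
Apr has 30 days (227 left).
May has 31 days (196 left).
Jun has 30 days (166 left).
Jul has 31 days (135 left).
Aug has 31 days (104 left).
Sep has 30 days (74 left).
Oct has 31 days (43 left).
Nov has 30 days (13 left).
13 days into Dec → Dec 13, 1991.

Dec 13, 1991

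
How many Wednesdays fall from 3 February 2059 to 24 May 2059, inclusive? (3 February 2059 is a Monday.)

3 February 2059 is a Monday; the first Wednesday on or after it is 5 February 2059 (2 days later).
From 5 February 2059 to 24 May 2059: 23 + 31 + 30 + 24 = 108 days (rest of February, March, April, May).
108 ÷ 7 = 15 full weeks with remainder 3, so 15 more Wednesdays after the first → 16.

16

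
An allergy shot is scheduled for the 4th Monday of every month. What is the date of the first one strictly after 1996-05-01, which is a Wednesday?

May 1996 starts on a Wednesday; its first Monday is the 6th, so the 4th Monday is the 27th — 1996-05-27.
1996-05-27 is after 1996-05-01, so that is the next one.

1996-05-27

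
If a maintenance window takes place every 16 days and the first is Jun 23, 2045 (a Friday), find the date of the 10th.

Nov 14, 2045

The 10th occurrence is 9 intervals after the first: 9 × 16 = 144 days after Jun 23, 2045.
Jun has 30 days — 7 days to the end of Jun leaves 137.
Jul has 31 days (106 left).
Aug has 31 days (75 left).
Sep has 30 days (45 left).
Oct has 31 days (14 left).
14 days into Nov → Nov 14, 2045.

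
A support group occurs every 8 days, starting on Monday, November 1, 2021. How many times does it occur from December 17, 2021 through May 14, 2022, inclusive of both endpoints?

Occurrences land 8·i days after November 1, 2021 for i = 0, 1, 2, …
December 17, 2021 is 46 days after the start; 46 ÷ 8 = 5 remainder 6; since the remainder is 6, round up to i = 6. First occurrence in the window: #7 on December 19, 2021 (6×8 = 48 days in).
May 14, 2022 is 194 days after the start; 194 ÷ 8 = 24 remainder 2. Last occurrence in the window: #25 on May 12, 2022.
Occurrences #7 through #25: 19 in total.

19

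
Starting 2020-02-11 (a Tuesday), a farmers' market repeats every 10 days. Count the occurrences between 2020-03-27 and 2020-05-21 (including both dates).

Occurrences land 10·i days after 2020-02-11 for i = 0, 1, 2, …
2020-03-27 is 45 days after the start; 45 ÷ 10 = 4 remainder 5; since the remainder is 5, round up to i = 5. First occurrence in the window: #6 on 2020-04-01 (5×10 = 50 days in).
2020-05-21 is 100 days after the start; 100 ÷ 10 = 10 remainder 0. Last occurrence in the window: #11 on 2020-05-21.
Occurrences #6 through #11: 6 in total.

6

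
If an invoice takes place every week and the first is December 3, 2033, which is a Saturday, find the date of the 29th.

June 17, 2034

The 29th occurrence is 28 intervals after the first: 28 × 7 = 196 days after December 3, 2033.
December has 31 days — 28 days to the end of December leaves 168.
January has 31 days (137 left).
February has 28 days (109 left).
March has 31 days (78 left).
April has 30 days (48 left).
May has 31 days (17 left).
17 days into June → June 17, 2034.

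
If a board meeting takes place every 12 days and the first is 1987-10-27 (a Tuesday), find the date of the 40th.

The 40th occurrence is 39 intervals after the first: 39 × 12 = 468 days after 1987-10-27.
October has 31 days — 4 days to the end of October leaves 464.
From end of October to end of 1987 is 61 days (403 left).
1988 has 366 days (37 left).
January has 31 days (6 left).
6 days into February → 1989-02-06.

1989-02-06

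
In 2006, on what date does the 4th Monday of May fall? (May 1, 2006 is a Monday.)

22 May 2006

May 2006 begins on a Monday, so the first Monday is May 1.
The 4th Monday is 3 weeks later: 1 + 21 = 22.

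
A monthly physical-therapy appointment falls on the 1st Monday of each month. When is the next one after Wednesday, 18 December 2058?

6 January 2059

December 2058 starts on a Sunday, so its 1st Monday is 2 December 2058 (1 day in).
That is not after 18 December 2058, so look at January 2059.
January 2059 starts on a Wednesday, so its 1st Monday is 6 January 2059 (5 days in).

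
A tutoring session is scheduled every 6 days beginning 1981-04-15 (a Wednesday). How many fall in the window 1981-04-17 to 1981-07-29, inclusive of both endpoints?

Occurrences land 6·i days after 1981-04-15 for i = 0, 1, 2, …
1981-04-17 is 2 days after the start; 2 ÷ 6 = 0 remainder 2; since the remainder is 2, round up to i = 1. First occurrence in the window: #2 on 1981-04-21 (1×6 = 6 days in).
1981-07-29 is 105 days after the start; 105 ÷ 6 = 17 remainder 3. Last occurrence in the window: #18 on 1981-07-26.
Occurrences #2 through #18: 17 in total.

17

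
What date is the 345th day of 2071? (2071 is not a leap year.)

2071-12-11

January has 31 days (345 − 31 = 314 remain).
February has 28 days (314 − 28 = 286 remain).
March has 31 days (286 − 31 = 255 remain).
April has 30 days (255 − 30 = 225 remain).
May has 31 days (225 − 31 = 194 remain).
June has 30 days (194 − 30 = 164 remain).
July has 31 days (164 − 31 = 133 remain).
August has 31 days (133 − 31 = 102 remain).
September has 30 days (102 − 30 = 72 remain).
October has 31 days (72 − 31 = 41 remain).
November has 30 days (41 − 30 = 11 remain).
11 into December → December 11.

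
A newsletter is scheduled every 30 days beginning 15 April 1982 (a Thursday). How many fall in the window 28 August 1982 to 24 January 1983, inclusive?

5

Occurrences land 30·i days after 15 April 1982 for i = 0, 1, 2, …
28 August 1982 is 135 days after the start; 135 ÷ 30 = 4 remainder 15; since the remainder is 15, round up to i = 5. First occurrence in the window: #6 on 12 September 1982 (5×30 = 150 days in).
24 January 1983 is 284 days after the start; 284 ÷ 30 = 9 remainder 14. Last occurrence in the window: #10 on 10 January 1983.
Occurrences #6 through #10: 5 in total.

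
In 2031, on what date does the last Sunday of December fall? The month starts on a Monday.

December 28, 2031

December 2031 begins on a Monday, so the first Sunday is December 7 (6 days later).
December 2031 has 31 days. Adding weeks: 7, 14, 21, 28 — the last one ≤ 31 is the 28th.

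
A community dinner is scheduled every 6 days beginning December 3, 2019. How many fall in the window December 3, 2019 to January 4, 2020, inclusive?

6

Occurrences land 6·i days after December 3, 2019 for i = 0, 1, 2, …
The window opens on the start date, so the first occurrence inside is #1 on December 3, 2019.
January 4, 2020 is 32 days after the start; 32 ÷ 6 = 5 remainder 2. Last occurrence in the window: #6 on January 2, 2020.
Occurrences #1 through #6: 6 in total.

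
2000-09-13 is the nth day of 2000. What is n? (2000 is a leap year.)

Days in months before September: 31 + 29 + 31 + 30 + 31 + 30 + 31 + 31 = 244.
Plus 13 days into September → day 257.

257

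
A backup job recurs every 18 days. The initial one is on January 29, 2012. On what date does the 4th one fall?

The 4th occurrence is 3 intervals after the first: 3 × 18 = 54 days after January 29, 2012.
January has 31 days — 2 days to the end of January leaves 52.
February has 29 days (23 left).
23 days into March → March 23, 2012.

March 23, 2012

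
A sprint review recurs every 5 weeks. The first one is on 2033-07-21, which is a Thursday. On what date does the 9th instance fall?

The 9th occurrence is 8 intervals after the first: 8 × 35 = 280 days after 2033-07-21.
July has 31 days — 10 days to the end of July leaves 270.
August has 31 days (239 left).
September has 30 days (209 left).
October has 31 days (178 left).
November has 30 days (148 left).
December has 31 days (117 left).
January has 31 days (86 left).
February has 28 days (58 left).
March has 31 days (27 left).
27 days into April → 2034-04-27.

2034-04-27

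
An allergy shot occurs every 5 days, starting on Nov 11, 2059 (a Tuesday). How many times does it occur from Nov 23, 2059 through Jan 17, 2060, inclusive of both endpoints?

11

Occurrences land 5·i days after Nov 11, 2059 for i = 0, 1, 2, …
Nov 23, 2059 is 12 days after the start; 12 ÷ 5 = 2 remainder 2; since the remainder is 2, round up to i = 3. First occurrence in the window: #4 on Nov 26, 2059 (3×5 = 15 days in).
Jan 17, 2060 is 67 days after the start; 67 ÷ 5 = 13 remainder 2. Last occurrence in the window: #14 on Jan 15, 2060.
Occurrences #4 through #14: 11 in total.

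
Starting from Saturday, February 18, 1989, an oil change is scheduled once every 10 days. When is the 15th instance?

July 8, 1989

The 15th occurrence is 14 intervals after the first: 14 × 10 = 140 days after February 18, 1989.
February has 28 days — 10 days to the end of February leaves 130.
March has 31 days (99 left).
April has 30 days (69 left).
May has 31 days (38 left).
June has 30 days (8 left).
8 days into July → July 8, 1989.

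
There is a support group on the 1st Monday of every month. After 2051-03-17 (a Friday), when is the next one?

2051-04-03

March 2051 starts on a Wednesday, so its 1st Monday is 2051-03-06 (5 days in).
That is not after 2051-03-17, so look at April 2051.
April 2051 starts on a Saturday, so its 1st Monday is 2051-04-03 (2 days in).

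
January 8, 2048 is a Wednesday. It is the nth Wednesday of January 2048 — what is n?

2nd

Day 8 falls in week ⌈8/7⌉ of the month.
Days 1–7 hold the 1st Wednesday, 8–14 the 2nd, 15–21 the 3rd, 22–28 the 4th, 29–31 the 5th.
8 is in the range for the 2nd.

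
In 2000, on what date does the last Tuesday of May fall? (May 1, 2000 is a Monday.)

May 30, 2000

May 2000 begins on a Monday, so the first Tuesday is May 2 (1 day later).
May 2000 has 31 days. Adding weeks: 2, 9, 16, 23, 30 — the last one ≤ 31 is the 30th.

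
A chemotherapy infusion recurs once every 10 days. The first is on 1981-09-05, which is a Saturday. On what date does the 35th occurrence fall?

1982-08-11

The 35th occurrence is 34 intervals after the first: 34 × 10 = 340 days after 1981-09-05.
September has 30 days — 25 days to the end of September leaves 315.
October has 31 days (284 left).
November has 30 days (254 left).
December has 31 days (223 left).
January has 31 days (192 left).
February has 28 days (164 left).
March has 31 days (133 left).
April has 30 days (103 left).
May has 31 days (72 left).
June has 30 days (42 left).
July has 31 days (11 left).
11 days into August → 1982-08-11.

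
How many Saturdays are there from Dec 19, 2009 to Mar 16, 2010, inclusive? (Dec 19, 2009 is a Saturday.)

13

Dec 19, 2009 is a Saturday; the first Saturday on or after it is Dec 19, 2009.
From Dec 19, 2009 to Mar 16, 2010: 12 + 31 + 28 + 16 = 87 days (rest of Dec, Jan, Feb, Mar).
87 ÷ 7 = 12 full weeks with remainder 3, so 12 more Saturdays after the first → 13.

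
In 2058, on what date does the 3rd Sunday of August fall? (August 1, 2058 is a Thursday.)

August 18, 2058

August 2058 begins on a Thursday, so the first Sunday is August 4 (3 days later).
The 3rd Sunday is 2 weeks later: 4 + 14 = 18.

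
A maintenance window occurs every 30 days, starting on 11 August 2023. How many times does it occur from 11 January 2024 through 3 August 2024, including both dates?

6

Occurrences land 30·i days after 11 August 2023 for i = 0, 1, 2, …
11 January 2024 is 153 days after the start; 153 ÷ 30 = 5 remainder 3; since the remainder is 3, round up to i = 6. First occurrence in the window: #7 on 7 February 2024 (6×30 = 180 days in).
3 August 2024 is 358 days after the start; 358 ÷ 30 = 11 remainder 28. Last occurrence in the window: #12 on 6 July 2024.
Occurrences #7 through #12: 6 in total.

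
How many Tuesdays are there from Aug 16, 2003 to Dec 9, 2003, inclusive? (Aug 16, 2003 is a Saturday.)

Aug 16, 2003 is a Saturday; the first Tuesday on or after it is Aug 19, 2003 (3 days later).
From Aug 19, 2003 to Dec 9, 2003: 12 + 30 + 31 + 30 + 9 = 112 days (rest of Aug, Sep, Oct, Nov, Dec).
112 ÷ 7 = 16 full weeks with remainder 0, so 16 more Tuesdays after the first → 17.

17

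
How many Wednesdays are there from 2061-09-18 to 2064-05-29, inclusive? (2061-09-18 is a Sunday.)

2061-09-18 is a Sunday; the first Wednesday on or after it is 2061-09-21 (3 days later).
From 2061-09-21 to 2064-05-29: 101 + 365 + 365 + 150 = 981 days (rest of 2061, 2062, 2063, to 2064-05-29 in 2064).
981 ÷ 7 = 140 full weeks with remainder 1, so 140 more Wednesdays after the first → 141.

141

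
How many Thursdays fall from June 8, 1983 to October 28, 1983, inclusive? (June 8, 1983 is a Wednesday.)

21

June 8, 1983 is a Wednesday; the first Thursday on or after it is June 9, 1983 (1 day later).
From June 9, 1983 to October 28, 1983: 21 + 31 + 31 + 30 + 28 = 141 days (rest of June, July, August, September, October).
141 ÷ 7 = 20 full weeks with remainder 1, so 20 more Thursdays after the first → 21.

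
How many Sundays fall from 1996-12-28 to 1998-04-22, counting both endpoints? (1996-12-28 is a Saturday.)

1996-12-28 is a Saturday; the first Sunday on or after it is 1996-12-29 (1 day later).
From 1996-12-29 to 1998-04-22: 2 + 365 + 112 = 479 days (rest of 1996, 1997, to 1998-04-22 in 1998).
479 ÷ 7 = 68 full weeks with remainder 3, so 68 more Sundays after the first → 69.

69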